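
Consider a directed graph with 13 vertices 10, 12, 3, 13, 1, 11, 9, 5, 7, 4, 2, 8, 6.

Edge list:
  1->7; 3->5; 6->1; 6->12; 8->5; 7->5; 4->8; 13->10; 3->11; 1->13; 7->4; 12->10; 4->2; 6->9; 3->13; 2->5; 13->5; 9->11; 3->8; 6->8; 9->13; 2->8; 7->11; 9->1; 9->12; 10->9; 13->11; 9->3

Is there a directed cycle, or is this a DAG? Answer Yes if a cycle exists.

Yes

DFS with white/gray/black marking, starting from 12:
12 gray
  10 gray
    9 gray
      1 gray
        7 gray
          11 gray
          11 black
          5 gray
          5 black
          4 gray
            8 gray
              8→5: 5 black — skip
            8 black
            2 gray
              2→8: 8 black — skip
              2→5: 5 black — skip
            2 black
          4 black
        7 black
        13 gray
          13→10: 10 is gray → back edge
Back edge found, so a cycle exists: 10 → 9 → 1 → 13 → 10.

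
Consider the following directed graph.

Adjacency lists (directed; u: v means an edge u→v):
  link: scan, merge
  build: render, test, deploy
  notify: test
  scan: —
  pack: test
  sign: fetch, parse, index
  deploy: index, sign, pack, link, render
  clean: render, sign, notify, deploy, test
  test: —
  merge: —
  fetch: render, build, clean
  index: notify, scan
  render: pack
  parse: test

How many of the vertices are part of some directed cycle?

A vertex is on a directed cycle iff it belongs to a strongly connected component of size ≥ 2 (or has a self-loop).
The vertices on cycles are {sign, build, clean, fetch, deploy} — 5 in total.

5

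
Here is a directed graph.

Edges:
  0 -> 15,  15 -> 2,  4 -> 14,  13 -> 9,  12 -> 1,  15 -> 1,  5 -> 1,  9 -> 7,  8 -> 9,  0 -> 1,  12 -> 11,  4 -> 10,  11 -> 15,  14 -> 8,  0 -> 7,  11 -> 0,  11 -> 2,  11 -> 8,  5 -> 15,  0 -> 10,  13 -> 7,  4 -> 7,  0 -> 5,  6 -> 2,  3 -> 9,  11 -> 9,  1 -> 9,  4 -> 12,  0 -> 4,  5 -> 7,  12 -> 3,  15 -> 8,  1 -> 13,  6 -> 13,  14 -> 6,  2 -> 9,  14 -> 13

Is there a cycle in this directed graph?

Yes

DFS with white/gray/black marking, starting from 0:
0 gray
  7 gray
  7 black
  5 gray
    1 gray
      13 gray
        9 gray
          9→7: 7 black — skip
        9 black
        13→7: 7 black — skip
      13 black
      1→9: 9 black — skip
    1 black
    15 gray
      2 gray
        2→9: 9 black — skip
      2 black
      8 gray
        8→9: 9 black — skip
      8 black
      15→1: 1 black — skip
    15 black
    5→7: 7 black — skip
  5 black
  0→1: 1 black — skip
  0→15: 15 black — skip
  10 gray
  10 black
  4 gray
    12 gray
      12→1: 1 black — skip
      11 gray
        11→0: 0 is gray → back edge
Back edge found, so a cycle exists: 0 → 4 → 12 → 11 → 0.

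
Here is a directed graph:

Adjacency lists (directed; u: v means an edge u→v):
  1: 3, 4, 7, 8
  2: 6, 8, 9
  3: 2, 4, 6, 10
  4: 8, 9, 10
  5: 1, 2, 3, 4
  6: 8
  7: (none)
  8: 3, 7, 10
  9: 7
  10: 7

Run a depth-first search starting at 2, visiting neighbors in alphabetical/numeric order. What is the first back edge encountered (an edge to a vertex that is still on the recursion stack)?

3->2

DFS from 2 (visiting neighbors in alphabetical/numeric order); mark gray on enter, black on exit:
2 gray
  6 gray
    8 gray
      3 gray
        3→2: 2 is gray → back edge
First back edge: 3 → 2.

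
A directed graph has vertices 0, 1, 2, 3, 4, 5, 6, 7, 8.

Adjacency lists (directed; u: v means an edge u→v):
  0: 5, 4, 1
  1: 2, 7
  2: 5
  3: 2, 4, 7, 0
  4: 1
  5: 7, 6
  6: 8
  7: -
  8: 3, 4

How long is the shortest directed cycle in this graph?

5

For each vertex v, BFS finds the shortest path from v back to v.
The shortest such closed walk is 8 → 3 → 2 → 5 → 6 → 8, length 5.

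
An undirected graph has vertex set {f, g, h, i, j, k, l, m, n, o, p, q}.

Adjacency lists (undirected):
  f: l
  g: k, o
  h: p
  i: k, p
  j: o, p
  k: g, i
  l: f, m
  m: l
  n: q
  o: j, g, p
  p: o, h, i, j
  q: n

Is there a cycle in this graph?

DFS, tracking each vertex's parent; an edge to a visited non-parent vertex closes a cycle.
Start from f:
visit f (parent –)
  visit l (parent f)
    l–f: parent, skip
    visit m (parent l)
      m–l: parent, skip
visit g (parent –)
  visit k (parent g)
    k–g: parent, skip
    visit i (parent k)
      i–k: parent, skip
      visit p (parent i)
        visit o (parent p)
          visit j (parent o)
            j–o: parent, skip
            j–p: p visited and ≠ parent → cycle
Cycle: p – o – j – p.

Yes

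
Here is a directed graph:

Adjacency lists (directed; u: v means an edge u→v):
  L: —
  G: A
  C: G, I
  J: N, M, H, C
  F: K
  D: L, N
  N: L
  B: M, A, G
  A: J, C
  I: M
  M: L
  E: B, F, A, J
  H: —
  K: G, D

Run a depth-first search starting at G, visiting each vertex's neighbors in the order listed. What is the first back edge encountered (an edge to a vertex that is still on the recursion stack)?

C->G

DFS from G (visiting each vertex's neighbors in the order listed); mark gray on enter, black on exit:
G gray
  A gray
    J gray
      N gray
        L gray
        L black
      N black
      M gray
        M→L: L black — skip
      M black
      H gray
      H black
      C gray
        C→G: G is gray → back edge
First back edge: C → G.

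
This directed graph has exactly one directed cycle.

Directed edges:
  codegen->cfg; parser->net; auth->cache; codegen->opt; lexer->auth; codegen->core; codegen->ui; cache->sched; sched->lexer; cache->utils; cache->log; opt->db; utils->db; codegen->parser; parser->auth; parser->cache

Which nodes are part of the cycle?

auth, cache, lexer, sched

DFS with gray/black marking from cache:
cache gray
  sched gray
    lexer gray
      auth gray
        auth→cache: cache is gray → back edge
Back edge closes the cycle cache → sched → lexer → auth → cache; its vertices are {auth, cache, lexer, sched}.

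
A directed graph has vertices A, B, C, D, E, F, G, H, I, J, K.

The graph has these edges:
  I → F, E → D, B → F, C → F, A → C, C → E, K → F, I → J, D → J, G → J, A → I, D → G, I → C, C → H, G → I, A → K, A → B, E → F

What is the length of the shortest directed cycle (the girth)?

5

For each vertex v, BFS finds the shortest path from v back to v.
The shortest such closed walk is C → E → D → G → I → C, length 5.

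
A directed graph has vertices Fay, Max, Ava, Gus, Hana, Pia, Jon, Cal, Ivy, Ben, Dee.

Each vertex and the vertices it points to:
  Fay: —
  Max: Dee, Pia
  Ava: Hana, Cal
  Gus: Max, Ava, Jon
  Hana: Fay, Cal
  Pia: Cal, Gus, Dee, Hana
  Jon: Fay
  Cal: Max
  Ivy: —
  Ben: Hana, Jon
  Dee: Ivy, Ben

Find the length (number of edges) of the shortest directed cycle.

For each vertex v, BFS finds the shortest path from v back to v.
The shortest such closed walk is Gus → Max → Pia → Gus, length 3.

3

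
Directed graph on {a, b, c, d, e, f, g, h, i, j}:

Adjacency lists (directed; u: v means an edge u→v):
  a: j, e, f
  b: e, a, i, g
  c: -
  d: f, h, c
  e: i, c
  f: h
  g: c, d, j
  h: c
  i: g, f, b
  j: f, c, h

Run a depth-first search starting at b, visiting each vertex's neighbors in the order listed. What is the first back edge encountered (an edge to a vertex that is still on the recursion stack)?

DFS from b (visiting each vertex's neighbors in the order listed); mark gray on enter, black on exit:
b gray
  e gray
    i gray
      g gray
        c gray
        c black
        d gray
          f gray
            h gray
              h→c: c black — skip
            h black
          f black
          d→h: h black — skip
          d→c: c black — skip
        d black
        j gray
          j→f: f black — skip
          j→c: c black — skip
          j→h: h black — skip
        j black
      g black
      i→f: f black — skip
      i→b: b is gray → back edge
First back edge: i → b.

i->b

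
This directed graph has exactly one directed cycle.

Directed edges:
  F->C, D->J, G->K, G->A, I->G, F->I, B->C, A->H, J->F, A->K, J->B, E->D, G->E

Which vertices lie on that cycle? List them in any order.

DFS with gray/black marking from E:
E gray
  D gray
    J gray
      F gray
        I gray
          G gray
            A gray
              H gray
              H black
              K gray
              K black
            A black
            G→K: K black — skip
            G→E: E is gray → back edge
Back edge closes the cycle E → D → J → F → I → G → E; its vertices are {D, E, F, G, I, J}.

D, E, F, G, I, J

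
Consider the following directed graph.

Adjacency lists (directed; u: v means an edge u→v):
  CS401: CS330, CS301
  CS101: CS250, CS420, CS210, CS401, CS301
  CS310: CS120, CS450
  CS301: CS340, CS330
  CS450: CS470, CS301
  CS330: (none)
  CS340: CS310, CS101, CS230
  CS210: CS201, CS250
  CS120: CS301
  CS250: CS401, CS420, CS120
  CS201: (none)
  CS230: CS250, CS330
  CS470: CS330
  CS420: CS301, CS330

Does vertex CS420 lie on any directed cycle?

Yes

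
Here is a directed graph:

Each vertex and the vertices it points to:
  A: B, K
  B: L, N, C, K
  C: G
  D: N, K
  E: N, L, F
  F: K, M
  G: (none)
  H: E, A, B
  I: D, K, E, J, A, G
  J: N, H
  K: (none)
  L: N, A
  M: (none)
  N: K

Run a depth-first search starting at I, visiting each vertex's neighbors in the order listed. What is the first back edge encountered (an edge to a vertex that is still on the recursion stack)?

B->L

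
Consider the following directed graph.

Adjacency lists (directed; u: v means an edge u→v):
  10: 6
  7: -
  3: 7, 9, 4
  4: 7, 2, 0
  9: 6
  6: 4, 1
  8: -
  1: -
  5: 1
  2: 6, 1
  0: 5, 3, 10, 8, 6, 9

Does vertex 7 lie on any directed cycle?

No

7 lies on a cycle iff there is a path from 7 back to itself.
Exploring from 7, it never reaches itself; equivalently, its strongly connected component is a singleton.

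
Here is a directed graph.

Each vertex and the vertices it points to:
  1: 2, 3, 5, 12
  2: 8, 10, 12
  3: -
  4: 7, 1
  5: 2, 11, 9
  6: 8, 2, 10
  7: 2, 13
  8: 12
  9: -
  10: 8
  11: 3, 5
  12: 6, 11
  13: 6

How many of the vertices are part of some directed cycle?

7

A vertex is on a directed cycle iff it belongs to a strongly connected component of size ≥ 2 (or has a self-loop).
The vertices on cycles are {2, 5, 6, 8, 10, 11, 12} — 7 in total.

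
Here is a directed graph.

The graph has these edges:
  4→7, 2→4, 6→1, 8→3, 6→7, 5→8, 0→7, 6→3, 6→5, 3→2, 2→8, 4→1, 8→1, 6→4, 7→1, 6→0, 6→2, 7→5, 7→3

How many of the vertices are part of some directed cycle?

6

A vertex is on a directed cycle iff it belongs to a strongly connected component of size ≥ 2 (or has a self-loop).
The vertices on cycles are {2, 3, 4, 5, 7, 8} — 6 in total.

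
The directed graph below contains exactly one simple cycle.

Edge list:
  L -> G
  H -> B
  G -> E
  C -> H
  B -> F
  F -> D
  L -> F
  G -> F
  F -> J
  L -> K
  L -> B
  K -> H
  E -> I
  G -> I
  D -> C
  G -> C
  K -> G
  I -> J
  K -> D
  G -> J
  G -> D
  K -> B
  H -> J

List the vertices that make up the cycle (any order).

DFS with gray/black marking from H:
H gray
  J gray
  J black
  B gray
    F gray
      F→J: J black — skip
      D gray
        C gray
          C→H: H is gray → back edge
Back edge closes the cycle H → B → F → D → C → H; its vertices are {B, C, D, F, H}.

B, C, D, F, H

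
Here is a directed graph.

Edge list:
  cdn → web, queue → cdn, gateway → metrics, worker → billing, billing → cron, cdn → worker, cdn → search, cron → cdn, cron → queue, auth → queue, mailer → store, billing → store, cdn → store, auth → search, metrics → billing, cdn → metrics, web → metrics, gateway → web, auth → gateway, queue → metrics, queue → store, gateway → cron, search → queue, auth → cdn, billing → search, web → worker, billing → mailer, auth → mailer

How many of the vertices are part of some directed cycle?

8

A vertex is on a directed cycle iff it belongs to a strongly connected component of size ≥ 2 (or has a self-loop).
The vertices on cycles are {cdn, web, cron, queue, search, worker, billing, metrics} — 8 in total.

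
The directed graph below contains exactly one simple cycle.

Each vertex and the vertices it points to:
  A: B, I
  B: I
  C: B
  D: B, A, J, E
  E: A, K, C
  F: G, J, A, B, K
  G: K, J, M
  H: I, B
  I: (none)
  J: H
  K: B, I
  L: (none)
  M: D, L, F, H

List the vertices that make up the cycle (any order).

F, G, M

DFS with gray/black marking from G:
G gray
  K gray
    B gray
      I gray
      I black
    B black
    K→I: I black — skip
  K black
  J gray
    H gray
      H→I: I black — skip
      H→B: B black — skip
    H black
  J black
  M gray
    D gray
      D→B: B black — skip
      A gray
        A→B: B black — skip
        A→I: I black — skip
      A black
      D→J: J black — skip
      E gray
        E→A: A black — skip
        E→K: K black — skip
        C gray
          C→B: B black — skip
        C black
      E black
    D black
    L gray
    L black
    F gray
      F→G: G is gray → back edge
Back edge closes the cycle G → M → F → G; its vertices are {F, G, M}.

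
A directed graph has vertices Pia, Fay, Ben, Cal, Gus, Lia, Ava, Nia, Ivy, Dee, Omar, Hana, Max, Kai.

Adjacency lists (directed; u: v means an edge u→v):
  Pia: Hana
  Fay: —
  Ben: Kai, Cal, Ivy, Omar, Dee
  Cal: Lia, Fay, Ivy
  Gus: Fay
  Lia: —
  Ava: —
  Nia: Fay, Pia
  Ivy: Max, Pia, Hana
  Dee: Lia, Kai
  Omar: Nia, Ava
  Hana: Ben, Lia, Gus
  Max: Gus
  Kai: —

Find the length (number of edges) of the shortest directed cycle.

3

For each vertex v, BFS finds the shortest path from v back to v.
The shortest such closed walk is Hana → Ben → Ivy → Hana, length 3.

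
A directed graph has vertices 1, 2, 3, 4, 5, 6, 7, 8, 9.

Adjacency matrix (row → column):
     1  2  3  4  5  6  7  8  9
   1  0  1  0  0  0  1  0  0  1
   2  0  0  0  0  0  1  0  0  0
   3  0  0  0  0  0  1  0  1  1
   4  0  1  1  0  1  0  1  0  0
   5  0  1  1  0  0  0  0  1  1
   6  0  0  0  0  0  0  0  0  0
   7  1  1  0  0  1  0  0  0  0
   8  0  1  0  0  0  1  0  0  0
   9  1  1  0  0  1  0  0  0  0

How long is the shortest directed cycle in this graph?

For each vertex v, BFS finds the shortest path from v back to v.
The shortest such closed walk is 9 → 1 → 9, length 2.

2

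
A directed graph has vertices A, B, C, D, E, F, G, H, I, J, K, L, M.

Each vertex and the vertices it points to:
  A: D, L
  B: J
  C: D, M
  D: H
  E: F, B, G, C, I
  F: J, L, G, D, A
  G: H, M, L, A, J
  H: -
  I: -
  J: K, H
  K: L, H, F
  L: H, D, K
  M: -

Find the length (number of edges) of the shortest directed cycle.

2

For each vertex v, BFS finds the shortest path from v back to v.
The shortest such closed walk is K → L → K, length 2.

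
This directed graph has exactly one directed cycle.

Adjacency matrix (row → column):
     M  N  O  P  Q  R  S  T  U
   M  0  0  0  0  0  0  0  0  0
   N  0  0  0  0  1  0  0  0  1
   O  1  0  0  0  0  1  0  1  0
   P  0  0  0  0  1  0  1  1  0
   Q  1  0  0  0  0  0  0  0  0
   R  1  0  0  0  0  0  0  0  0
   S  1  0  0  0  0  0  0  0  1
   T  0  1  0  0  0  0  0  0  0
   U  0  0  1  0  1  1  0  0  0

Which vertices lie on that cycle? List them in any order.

N, O, T, U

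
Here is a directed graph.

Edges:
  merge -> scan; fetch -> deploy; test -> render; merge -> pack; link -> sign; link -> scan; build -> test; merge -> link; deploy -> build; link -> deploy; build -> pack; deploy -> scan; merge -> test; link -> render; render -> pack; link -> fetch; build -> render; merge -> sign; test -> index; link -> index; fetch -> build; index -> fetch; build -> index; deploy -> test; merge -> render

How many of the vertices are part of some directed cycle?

5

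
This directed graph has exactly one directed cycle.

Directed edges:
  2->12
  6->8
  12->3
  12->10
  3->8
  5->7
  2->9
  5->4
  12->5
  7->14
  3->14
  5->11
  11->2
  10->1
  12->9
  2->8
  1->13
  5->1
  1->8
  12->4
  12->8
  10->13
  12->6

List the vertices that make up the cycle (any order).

DFS with gray/black marking from 12:
12 gray
  3 gray
    8 gray
    8 black
    14 gray
    14 black
  3 black
  6 gray
    6→8: 8 black — skip
  6 black
  4 gray
  4 black
  5 gray
    11 gray
      2 gray
        2→8: 8 black — skip
        2→12: 12 is gray → back edge
Back edge closes the cycle 12 → 5 → 11 → 2 → 12; its vertices are {2, 5, 11, 12}.

2, 5, 11, 12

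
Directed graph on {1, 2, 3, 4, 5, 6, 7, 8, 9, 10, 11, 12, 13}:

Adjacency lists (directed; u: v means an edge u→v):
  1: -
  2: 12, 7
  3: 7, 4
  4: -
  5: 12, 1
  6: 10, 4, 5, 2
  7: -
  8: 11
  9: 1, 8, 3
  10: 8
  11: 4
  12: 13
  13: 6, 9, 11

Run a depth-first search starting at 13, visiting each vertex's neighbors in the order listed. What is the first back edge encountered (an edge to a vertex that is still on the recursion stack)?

12→13

DFS from 13 (visiting each vertex's neighbors in the order listed); mark gray on enter, black on exit:
13 gray
  6 gray
    10 gray
      8 gray
        11 gray
          4 gray
          4 black
        11 black
      8 black
    10 black
    6→4: 4 black — skip
    5 gray
      12 gray
        12→13: 13 is gray → back edge
First back edge: 12 → 13.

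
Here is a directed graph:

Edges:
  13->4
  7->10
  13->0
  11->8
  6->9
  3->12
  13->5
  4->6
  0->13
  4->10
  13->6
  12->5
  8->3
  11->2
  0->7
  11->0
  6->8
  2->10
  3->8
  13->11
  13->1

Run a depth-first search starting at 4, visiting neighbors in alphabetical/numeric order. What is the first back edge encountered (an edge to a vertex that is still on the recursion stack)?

DFS from 4 (visiting neighbors in alphabetical/numeric order); mark gray on enter, black on exit:
4 gray
  6 gray
    8 gray
      3 gray
        3→8: 8 is gray → back edge
First back edge: 3 → 8.

3->8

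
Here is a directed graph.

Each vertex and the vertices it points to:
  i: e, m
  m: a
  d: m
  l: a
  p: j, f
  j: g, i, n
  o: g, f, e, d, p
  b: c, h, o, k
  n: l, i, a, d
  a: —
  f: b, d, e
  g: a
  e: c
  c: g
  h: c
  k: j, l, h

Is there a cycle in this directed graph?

DFS with white/gray/black marking, starting from m:
m gray
  a gray
  a black
m black
i gray
  e gray
    c gray
      g gray
        g→a: a black — skip
      g black
    c black
  e black
  i→m: m black — skip
i black
d gray
  d→m: m black — skip
d black
l gray
  l→a: a black — skip
l black
p gray
  j gray
    j→g: g black — skip
    j→i: i black — skip
    n gray
      n→l: l black — skip
      n→i: i black — skip
      n→a: a black — skip
      n→d: d black — skip
    n black
  j black
  f gray
    b gray
      b→c: c black — skip
      h gray
        h→c: c black — skip
      h black
      o gray
        o→g: g black — skip
        o→f: f is gray → back edge
Back edge found, so a cycle exists: f → b → o → f.

Yes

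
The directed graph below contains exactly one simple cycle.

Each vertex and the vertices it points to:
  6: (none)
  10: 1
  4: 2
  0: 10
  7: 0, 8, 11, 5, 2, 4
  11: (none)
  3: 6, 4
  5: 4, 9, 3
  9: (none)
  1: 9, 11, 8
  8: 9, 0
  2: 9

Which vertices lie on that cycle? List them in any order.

0, 1, 8, 10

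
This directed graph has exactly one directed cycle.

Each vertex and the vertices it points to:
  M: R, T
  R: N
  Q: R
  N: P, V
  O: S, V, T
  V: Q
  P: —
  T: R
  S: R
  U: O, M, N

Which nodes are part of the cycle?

DFS with gray/black marking from N:
N gray
  P gray
  P black
  V gray
    Q gray
      R gray
        R→N: N is gray → back edge
Back edge closes the cycle N → V → Q → R → N; its vertices are {N, Q, R, V}.

N, Q, R, V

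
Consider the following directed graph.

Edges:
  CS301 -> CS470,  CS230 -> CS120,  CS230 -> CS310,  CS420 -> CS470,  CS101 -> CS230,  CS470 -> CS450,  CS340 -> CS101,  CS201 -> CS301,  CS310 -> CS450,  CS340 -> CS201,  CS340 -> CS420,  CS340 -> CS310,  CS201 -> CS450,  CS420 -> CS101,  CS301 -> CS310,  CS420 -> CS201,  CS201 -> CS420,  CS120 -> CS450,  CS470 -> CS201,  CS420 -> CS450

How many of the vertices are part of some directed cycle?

A vertex is on a directed cycle iff it belongs to a strongly connected component of size ≥ 2 (or has a self-loop).
The vertices on cycles are {CS201, CS301, CS420, CS470} — 4 in total.

4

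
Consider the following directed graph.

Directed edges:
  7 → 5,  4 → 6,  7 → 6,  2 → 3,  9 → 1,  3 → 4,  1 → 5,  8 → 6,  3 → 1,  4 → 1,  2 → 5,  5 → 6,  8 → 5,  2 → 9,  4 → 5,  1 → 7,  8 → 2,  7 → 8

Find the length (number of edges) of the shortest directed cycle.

For each vertex v, BFS finds the shortest path from v back to v.
The shortest such closed walk is 8 → 2 → 9 → 1 → 7 → 8, length 5.

5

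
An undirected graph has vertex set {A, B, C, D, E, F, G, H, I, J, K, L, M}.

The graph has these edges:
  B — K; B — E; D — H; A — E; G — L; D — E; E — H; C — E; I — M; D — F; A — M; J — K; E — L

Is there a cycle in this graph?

DFS, tracking each vertex's parent; an edge to a visited non-parent vertex closes a cycle.
Start from K:
visit K (parent –)
  visit J (parent K)
    J–K: parent, skip
  visit B (parent K)
    B–K: parent, skip
    visit E (parent B)
      E–B: parent, skip
      visit D (parent E)
        D–E: parent, skip
        visit H (parent D)
          H–E: E visited and ≠ parent → cycle
Cycle: E – D – H – E.

Yes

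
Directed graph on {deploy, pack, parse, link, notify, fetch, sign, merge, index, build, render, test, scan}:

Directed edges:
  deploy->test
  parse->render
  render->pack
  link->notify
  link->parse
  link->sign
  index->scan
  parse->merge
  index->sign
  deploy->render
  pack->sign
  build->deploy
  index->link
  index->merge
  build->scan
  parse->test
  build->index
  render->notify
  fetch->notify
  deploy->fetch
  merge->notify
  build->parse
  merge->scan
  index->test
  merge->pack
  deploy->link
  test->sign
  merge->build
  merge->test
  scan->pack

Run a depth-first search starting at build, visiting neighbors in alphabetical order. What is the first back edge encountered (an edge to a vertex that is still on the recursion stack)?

merge->build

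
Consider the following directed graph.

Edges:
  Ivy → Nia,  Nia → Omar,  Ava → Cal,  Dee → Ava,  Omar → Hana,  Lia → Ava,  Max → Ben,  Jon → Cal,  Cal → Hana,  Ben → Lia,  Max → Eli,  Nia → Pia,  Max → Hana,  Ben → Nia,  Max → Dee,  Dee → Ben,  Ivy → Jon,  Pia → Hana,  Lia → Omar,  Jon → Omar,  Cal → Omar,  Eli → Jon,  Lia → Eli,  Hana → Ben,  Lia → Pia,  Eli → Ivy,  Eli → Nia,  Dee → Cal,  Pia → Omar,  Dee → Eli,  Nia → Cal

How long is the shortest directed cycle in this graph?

4

For each vertex v, BFS finds the shortest path from v back to v.
The shortest such closed walk is Ben → Nia → Pia → Hana → Ben, length 4.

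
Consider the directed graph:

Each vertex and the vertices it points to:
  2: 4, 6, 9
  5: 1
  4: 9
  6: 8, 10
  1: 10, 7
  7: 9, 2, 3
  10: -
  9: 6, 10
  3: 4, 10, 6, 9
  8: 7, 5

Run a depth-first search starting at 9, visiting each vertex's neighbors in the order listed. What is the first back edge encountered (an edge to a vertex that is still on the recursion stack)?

DFS from 9 (visiting each vertex's neighbors in the order listed); mark gray on enter, black on exit:
9 gray
  6 gray
    8 gray
      7 gray
        7→9: 9 is gray → back edge
First back edge: 7 → 9.

7->9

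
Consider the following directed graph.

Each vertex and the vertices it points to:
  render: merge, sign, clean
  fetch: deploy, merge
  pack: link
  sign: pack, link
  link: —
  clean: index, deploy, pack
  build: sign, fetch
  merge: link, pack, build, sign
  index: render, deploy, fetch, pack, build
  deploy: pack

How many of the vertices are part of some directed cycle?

6

A vertex is on a directed cycle iff it belongs to a strongly connected component of size ≥ 2 (or has a self-loop).
The vertices on cycles are {build, clean, fetch, index, merge, render} — 6 in total.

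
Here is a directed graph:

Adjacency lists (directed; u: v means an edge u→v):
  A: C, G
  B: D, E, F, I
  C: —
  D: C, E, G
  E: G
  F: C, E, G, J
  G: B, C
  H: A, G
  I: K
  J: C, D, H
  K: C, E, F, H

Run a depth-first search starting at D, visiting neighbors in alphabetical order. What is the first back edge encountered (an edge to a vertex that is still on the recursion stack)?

B->D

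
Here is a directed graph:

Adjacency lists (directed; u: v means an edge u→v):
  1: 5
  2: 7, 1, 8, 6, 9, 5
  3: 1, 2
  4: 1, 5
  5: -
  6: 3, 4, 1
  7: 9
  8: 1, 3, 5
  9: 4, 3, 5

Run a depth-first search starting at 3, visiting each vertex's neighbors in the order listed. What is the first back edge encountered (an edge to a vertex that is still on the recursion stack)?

DFS from 3 (visiting each vertex's neighbors in the order listed); mark gray on enter, black on exit:
3 gray
  1 gray
    5 gray
    5 black
  1 black
  2 gray
    7 gray
      9 gray
        4 gray
          4→1: 1 black — skip
          4→5: 5 black — skip
        4 black
        9→3: 3 is gray → back edge
First back edge: 9 → 3.

9→3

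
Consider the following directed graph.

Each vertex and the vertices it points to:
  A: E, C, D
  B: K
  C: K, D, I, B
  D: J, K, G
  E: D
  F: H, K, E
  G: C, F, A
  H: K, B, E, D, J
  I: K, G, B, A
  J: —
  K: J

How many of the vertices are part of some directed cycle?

8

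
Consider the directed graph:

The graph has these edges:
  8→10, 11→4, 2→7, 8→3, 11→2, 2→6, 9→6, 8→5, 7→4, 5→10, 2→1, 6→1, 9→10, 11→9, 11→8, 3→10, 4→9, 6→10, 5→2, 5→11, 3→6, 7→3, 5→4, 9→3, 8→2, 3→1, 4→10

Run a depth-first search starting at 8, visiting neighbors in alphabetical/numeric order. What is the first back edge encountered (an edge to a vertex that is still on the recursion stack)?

11->8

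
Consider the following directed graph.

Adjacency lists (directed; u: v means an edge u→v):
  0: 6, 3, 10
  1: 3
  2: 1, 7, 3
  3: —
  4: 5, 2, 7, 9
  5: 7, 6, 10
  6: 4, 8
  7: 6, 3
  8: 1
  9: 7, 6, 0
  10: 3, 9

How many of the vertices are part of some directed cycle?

8

A vertex is on a directed cycle iff it belongs to a strongly connected component of size ≥ 2 (or has a self-loop).
The vertices on cycles are {0, 2, 4, 5, 6, 7, 9, 10} — 8 in total.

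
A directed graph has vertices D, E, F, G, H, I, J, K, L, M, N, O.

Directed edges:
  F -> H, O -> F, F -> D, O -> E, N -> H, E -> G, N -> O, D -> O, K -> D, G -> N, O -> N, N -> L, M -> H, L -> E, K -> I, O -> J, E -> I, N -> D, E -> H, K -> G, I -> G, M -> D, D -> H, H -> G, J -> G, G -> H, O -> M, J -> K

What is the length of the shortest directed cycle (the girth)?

2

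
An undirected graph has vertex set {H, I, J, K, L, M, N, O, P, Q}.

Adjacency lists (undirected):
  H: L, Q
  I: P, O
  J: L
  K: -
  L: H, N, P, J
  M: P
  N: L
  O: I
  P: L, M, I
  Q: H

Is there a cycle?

DFS, tracking each vertex's parent; an edge to a visited non-parent vertex closes a cycle.
Start from N:
visit N (parent –)
  visit L (parent N)
    visit H (parent L)
      H–L: parent, skip
      visit Q (parent H)
        Q–H: parent, skip
    L–N: parent, skip
    visit P (parent L)
      P–L: parent, skip
      visit M (parent P)
        M–P: parent, skip
      visit I (parent P)
        I–P: parent, skip
        visit O (parent I)
          O–I: parent, skip
    visit J (parent L)
      J–L: parent, skip
visit K (parent –)
No non-parent visited neighbor found — the graph is a forest.

No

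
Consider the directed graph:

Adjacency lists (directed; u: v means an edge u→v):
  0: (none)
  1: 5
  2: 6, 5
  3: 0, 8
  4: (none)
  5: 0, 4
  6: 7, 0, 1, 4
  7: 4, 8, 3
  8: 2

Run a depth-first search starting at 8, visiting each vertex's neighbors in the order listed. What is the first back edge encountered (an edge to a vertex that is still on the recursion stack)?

7→8

DFS from 8 (visiting each vertex's neighbors in the order listed); mark gray on enter, black on exit:
8 gray
  2 gray
    6 gray
      7 gray
        4 gray
        4 black
        7→8: 8 is gray → back edge
First back edge: 7 → 8.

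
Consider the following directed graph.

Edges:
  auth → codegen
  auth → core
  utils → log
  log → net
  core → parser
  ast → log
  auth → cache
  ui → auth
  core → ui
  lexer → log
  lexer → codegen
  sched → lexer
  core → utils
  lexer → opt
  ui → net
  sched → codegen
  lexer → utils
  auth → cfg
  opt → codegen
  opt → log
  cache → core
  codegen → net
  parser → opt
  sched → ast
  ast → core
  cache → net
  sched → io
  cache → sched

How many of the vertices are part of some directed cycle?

6

A vertex is on a directed cycle iff it belongs to a strongly connected component of size ≥ 2 (or has a self-loop).
The vertices on cycles are {ui, ast, auth, core, cache, sched} — 6 in total.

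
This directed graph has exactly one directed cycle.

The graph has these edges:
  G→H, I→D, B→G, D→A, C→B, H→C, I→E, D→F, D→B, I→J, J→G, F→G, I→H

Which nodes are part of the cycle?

DFS with gray/black marking from H:
H gray
  C gray
    B gray
      G gray
        G→H: H is gray → back edge
Back edge closes the cycle H → C → B → G → H; its vertices are {B, C, G, H}.

B, C, G, H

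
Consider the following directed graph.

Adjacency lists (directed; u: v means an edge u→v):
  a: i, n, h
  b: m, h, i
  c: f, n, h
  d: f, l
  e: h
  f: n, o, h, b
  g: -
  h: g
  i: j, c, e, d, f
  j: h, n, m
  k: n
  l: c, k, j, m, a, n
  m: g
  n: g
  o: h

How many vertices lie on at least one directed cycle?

A vertex is on a directed cycle iff it belongs to a strongly connected component of size ≥ 2 (or has a self-loop).
The vertices on cycles are {a, b, c, d, f, i, l} — 7 in total.

7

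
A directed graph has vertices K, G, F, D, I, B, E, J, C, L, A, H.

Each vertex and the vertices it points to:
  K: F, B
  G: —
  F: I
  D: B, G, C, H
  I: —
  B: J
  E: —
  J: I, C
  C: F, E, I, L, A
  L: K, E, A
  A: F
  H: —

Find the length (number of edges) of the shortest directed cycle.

For each vertex v, BFS finds the shortest path from v back to v.
The shortest such closed walk is B → J → C → L → K → B, length 5.

5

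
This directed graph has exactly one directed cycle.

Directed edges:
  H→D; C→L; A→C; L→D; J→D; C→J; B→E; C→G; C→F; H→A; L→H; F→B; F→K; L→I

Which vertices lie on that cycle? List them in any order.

A, C, H, L

DFS with gray/black marking from C:
C gray
  J gray
    D gray
    D black
  J black
  L gray
    I gray
    I black
    H gray
      A gray
        A→C: C is gray → back edge
Back edge closes the cycle C → L → H → A → C; its vertices are {A, C, H, L}.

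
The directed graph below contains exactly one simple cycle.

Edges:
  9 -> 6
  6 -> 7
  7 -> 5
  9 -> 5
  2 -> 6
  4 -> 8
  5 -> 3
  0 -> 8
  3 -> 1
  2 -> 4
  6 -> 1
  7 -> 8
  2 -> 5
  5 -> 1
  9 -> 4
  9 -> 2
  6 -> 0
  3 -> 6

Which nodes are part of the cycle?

DFS with gray/black marking from 5:
5 gray
  3 gray
    1 gray
    1 black
    6 gray
      7 gray
        7→5: 5 is gray → back edge
Back edge closes the cycle 5 → 3 → 6 → 7 → 5; its vertices are {3, 5, 6, 7}.

3, 5, 6, 7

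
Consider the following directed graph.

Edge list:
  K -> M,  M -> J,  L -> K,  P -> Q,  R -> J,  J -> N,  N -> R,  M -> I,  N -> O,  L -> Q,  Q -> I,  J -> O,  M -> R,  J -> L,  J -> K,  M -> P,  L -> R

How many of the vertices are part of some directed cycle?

6

A vertex is on a directed cycle iff it belongs to a strongly connected component of size ≥ 2 (or has a self-loop).
The vertices on cycles are {J, K, L, M, N, R} — 6 in total.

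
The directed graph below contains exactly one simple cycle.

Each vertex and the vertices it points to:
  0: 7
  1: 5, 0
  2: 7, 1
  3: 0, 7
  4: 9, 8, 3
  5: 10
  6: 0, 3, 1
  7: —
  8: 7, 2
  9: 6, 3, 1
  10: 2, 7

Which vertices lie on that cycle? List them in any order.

DFS with gray/black marking from 2:
2 gray
  7 gray
  7 black
  1 gray
    5 gray
      10 gray
        10→2: 2 is gray → back edge
Back edge closes the cycle 2 → 1 → 5 → 10 → 2; its vertices are {1, 2, 5, 10}.

1, 2, 5, 10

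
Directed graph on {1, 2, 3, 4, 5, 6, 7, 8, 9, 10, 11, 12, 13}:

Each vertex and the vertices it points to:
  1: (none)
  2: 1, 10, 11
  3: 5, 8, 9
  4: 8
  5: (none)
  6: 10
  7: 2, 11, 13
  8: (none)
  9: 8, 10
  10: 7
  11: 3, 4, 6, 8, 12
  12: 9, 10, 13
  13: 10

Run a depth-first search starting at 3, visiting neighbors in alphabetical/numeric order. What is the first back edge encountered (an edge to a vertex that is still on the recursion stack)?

DFS from 3 (visiting neighbors in alphabetical/numeric order); mark gray on enter, black on exit:
3 gray
  5 gray
  5 black
  8 gray
  8 black
  9 gray
    9→8: 8 black — skip
    10 gray
      7 gray
        2 gray
          1 gray
          1 black
          2→10: 10 is gray → back edge
First back edge: 2 → 10.

2->10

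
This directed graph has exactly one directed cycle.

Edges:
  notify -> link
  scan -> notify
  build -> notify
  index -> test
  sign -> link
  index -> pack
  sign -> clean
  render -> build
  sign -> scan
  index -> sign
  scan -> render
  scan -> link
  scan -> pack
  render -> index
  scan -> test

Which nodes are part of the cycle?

scan, sign, index, render

DFS with gray/black marking from index:
index gray
  test gray
  test black
  sign gray
    clean gray
    clean black
    link gray
    link black
    scan gray
      scan→link: link black — skip
      render gray
        render→index: index is gray → back edge
Back edge closes the cycle index → sign → scan → render → index; its vertices are {scan, sign, index, render}.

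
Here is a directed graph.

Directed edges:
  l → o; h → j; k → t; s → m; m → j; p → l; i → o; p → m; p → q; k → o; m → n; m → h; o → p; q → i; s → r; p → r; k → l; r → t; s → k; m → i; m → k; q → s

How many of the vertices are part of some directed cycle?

8

A vertex is on a directed cycle iff it belongs to a strongly connected component of size ≥ 2 (or has a self-loop).
The vertices on cycles are {i, k, l, m, o, p, q, s} — 8 in total.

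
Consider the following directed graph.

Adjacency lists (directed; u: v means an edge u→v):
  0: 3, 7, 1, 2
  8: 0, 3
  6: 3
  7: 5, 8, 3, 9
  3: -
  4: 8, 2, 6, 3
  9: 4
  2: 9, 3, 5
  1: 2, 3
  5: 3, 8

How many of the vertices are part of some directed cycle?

8

A vertex is on a directed cycle iff it belongs to a strongly connected component of size ≥ 2 (or has a self-loop).
The vertices on cycles are {0, 1, 2, 4, 5, 7, 8, 9} — 8 in total.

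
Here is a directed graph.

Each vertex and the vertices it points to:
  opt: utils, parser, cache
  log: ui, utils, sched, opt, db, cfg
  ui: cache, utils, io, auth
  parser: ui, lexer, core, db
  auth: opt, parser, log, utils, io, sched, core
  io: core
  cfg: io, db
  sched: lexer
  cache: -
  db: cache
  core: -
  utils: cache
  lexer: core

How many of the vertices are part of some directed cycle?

A vertex is on a directed cycle iff it belongs to a strongly connected component of size ≥ 2 (or has a self-loop).
The vertices on cycles are {ui, log, opt, auth, parser} — 5 in total.

5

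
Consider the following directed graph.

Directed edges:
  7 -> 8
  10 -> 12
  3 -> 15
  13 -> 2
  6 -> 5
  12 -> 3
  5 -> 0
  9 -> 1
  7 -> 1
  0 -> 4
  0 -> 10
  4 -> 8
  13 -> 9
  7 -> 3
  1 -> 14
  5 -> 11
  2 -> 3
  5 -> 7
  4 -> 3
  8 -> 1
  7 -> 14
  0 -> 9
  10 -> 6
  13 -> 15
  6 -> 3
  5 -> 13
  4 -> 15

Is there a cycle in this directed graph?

DFS with white/gray/black marking, starting from 12:
12 gray
  3 gray
    15 gray
    15 black
  3 black
12 black
1 gray
  14 gray
  14 black
1 black
5 gray
  13 gray
    9 gray
      9→1: 1 black — skip
    9 black
    13→15: 15 black — skip
    2 gray
      2→3: 3 black — skip
    2 black
  13 black
  0 gray
    4 gray
      4→3: 3 black — skip
      4→15: 15 black — skip
      8 gray
        8→1: 1 black — skip
      8 black
    4 black
    0→9: 9 black — skip
    10 gray
      10→12: 12 black — skip
      6 gray
        6→3: 3 black — skip
        6→5: 5 is gray → back edge
Back edge found, so a cycle exists: 5 → 0 → 10 → 6 → 5.

Yes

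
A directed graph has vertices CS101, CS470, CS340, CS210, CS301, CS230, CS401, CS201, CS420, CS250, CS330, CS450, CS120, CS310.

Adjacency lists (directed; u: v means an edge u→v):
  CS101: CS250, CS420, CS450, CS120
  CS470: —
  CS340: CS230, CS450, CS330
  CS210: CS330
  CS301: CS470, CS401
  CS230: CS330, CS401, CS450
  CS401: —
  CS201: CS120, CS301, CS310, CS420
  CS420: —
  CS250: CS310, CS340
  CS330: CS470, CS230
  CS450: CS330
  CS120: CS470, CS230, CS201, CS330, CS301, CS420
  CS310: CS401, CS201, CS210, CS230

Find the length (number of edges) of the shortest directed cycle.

2

For each vertex v, BFS finds the shortest path from v back to v.
The shortest such closed walk is CS120 → CS201 → CS120, length 2.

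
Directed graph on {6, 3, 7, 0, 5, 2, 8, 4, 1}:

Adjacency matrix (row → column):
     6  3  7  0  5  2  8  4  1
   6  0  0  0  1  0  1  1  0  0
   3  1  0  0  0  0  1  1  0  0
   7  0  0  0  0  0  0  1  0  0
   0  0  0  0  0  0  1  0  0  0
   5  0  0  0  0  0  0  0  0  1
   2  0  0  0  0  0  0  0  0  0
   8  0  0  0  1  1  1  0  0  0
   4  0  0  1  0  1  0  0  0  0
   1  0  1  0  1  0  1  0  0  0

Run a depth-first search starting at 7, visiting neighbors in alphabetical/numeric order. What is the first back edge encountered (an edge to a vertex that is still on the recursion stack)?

6→8

DFS from 7 (visiting neighbors in alphabetical/numeric order); mark gray on enter, black on exit:
7 gray
  8 gray
    0 gray
      2 gray
      2 black
    0 black
    8→2: 2 black — skip
    5 gray
      1 gray
        1→0: 0 black — skip
        1→2: 2 black — skip
        3 gray
          3→2: 2 black — skip
          6 gray
            6→0: 0 black — skip
            6→2: 2 black — skip
            6→8: 8 is gray → back edge
First back edge: 6 → 8.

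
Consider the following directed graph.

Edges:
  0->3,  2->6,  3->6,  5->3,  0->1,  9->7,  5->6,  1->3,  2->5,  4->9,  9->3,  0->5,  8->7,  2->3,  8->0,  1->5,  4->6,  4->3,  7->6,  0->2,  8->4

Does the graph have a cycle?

No

DFS with white/gray/black marking, starting from 2:
2 gray
  3 gray
    6 gray
    6 black
  3 black
  2→6: 6 black — skip
  5 gray
    5→3: 3 black — skip
    5→6: 6 black — skip
  5 black
2 black
9 gray
  7 gray
    7→6: 6 black — skip
  7 black
  9→3: 3 black — skip
9 black
4 gray
  4→9: 9 black — skip
  4→3: 3 black — skip
  4→6: 6 black — skip
4 black
0 gray
  0→3: 3 black — skip
  0→5: 5 black — skip
  1 gray
    1→5: 5 black — skip
    1→3: 3 black — skip
  1 black
  0→2: 2 black — skip
0 black
8 gray
  8→7: 7 black — skip
  8→4: 4 black — skip
  8→0: 0 black — skip
8 black
Every edge goes to a white or black vertex — no back edge, so the graph is acyclic.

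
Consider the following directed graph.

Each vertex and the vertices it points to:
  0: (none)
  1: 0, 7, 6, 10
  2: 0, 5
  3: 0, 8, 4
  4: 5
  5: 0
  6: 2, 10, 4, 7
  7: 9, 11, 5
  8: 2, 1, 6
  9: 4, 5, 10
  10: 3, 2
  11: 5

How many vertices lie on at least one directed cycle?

A vertex is on a directed cycle iff it belongs to a strongly connected component of size ≥ 2 (or has a self-loop).
The vertices on cycles are {1, 3, 6, 7, 8, 9, 10} — 7 in total.

7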